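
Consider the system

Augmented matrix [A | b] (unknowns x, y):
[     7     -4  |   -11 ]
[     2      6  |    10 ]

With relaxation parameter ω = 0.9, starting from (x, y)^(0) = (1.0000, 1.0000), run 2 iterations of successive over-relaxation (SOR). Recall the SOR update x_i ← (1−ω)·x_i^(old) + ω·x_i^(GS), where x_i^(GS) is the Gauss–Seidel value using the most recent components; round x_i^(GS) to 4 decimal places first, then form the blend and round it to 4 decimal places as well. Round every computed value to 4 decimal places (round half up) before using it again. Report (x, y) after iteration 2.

Iteration 1:
  x: GS value = (-11 - (-4)·1.0000) / (7) = -1.0000;  x ← (1−ω)·1.0000 + ω·-1.0000 = -0.8000
  y: GS value = (10 - (2)·-0.8000) / (6) = 1.9333;  y ← (1−ω)·1.0000 + ω·1.9333 = 1.8400
Iteration 2:
  x: GS value = (-11 - (-4)·1.8400) / (7) = -0.5200;  x ← (1−ω)·-0.8000 + ω·-0.5200 = -0.5480
  y: GS value = (10 - (2)·-0.5480) / (6) = 1.8493;  y ← (1−ω)·1.8400 + ω·1.8493 = 1.8484

(-0.5480, 1.8484)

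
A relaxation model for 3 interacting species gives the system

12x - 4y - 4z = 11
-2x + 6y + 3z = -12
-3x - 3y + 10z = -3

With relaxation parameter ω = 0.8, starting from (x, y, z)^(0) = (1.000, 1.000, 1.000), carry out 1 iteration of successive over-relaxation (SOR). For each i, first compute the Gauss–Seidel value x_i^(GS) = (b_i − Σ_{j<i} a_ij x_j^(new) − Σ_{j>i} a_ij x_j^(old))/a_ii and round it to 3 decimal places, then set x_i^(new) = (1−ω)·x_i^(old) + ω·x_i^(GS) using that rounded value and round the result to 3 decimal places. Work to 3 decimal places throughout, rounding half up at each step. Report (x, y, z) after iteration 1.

(1.466, -1.409, -0.026)

Iteration 1:
  x: GS value = (11 - (-4)·1.000 - (-4)·1.000) / (12) = 1.583;  x ← (1−ω)·1.000 + ω·1.583 = 1.466
  y: GS value = (-12 - (-2)·1.466 - (3)·1.000) / (6) = -2.011;  y ← (1−ω)·1.000 + ω·-2.011 = -1.409
  z: GS value = (-3 - (-3)·1.466 - (-3)·-1.409) / (10) = -0.283;  z ← (1−ω)·1.000 + ω·-0.283 = -0.026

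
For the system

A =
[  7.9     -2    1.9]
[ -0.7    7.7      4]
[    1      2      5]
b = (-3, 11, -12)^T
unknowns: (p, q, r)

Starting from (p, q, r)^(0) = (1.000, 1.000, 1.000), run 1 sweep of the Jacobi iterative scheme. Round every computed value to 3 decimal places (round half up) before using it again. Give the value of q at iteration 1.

1.000

Iteration 1:
  p = (-3 - (-2)·1.000 - (1.9)·1.000) / (7.9) = -0.367
  q = (11 - (-0.7)·1.000 - (4)·1.000) / (7.7) = 1.000
  r = (-12 - (1)·1.000 - (2)·1.000) / (5) = -3.000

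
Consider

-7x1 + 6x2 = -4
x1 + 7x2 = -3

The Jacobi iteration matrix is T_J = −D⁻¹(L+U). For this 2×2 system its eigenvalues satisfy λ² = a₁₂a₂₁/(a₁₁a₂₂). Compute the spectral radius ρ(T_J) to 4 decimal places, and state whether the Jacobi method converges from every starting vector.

a₁₂a₂₁/(a₁₁a₂₂) = (6)·(1) / ((-7)·(7)) = -0.122449
ρ = √|-0.122449| = √0.122449 = 0.3499
ρ < 1, so Jacobi converges

0.3499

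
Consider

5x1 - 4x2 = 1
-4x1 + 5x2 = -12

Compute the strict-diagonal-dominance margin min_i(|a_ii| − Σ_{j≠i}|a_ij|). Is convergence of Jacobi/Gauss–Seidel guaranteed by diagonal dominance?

1

row 1: |5| − (4) = 1
row 2: |5| − (4) = 1
minimum over rows = 1 → strictly diagonally dominant (convergence guaranteed)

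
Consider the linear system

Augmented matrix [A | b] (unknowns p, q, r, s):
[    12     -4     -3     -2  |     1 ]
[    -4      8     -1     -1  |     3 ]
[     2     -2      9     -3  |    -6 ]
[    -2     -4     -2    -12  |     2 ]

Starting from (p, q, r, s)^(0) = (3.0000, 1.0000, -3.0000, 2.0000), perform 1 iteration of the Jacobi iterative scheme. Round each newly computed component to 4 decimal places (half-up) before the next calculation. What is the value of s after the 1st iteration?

-0.5000

Iteration 1:
  p = (1 - (-4)·1.0000 - (-3)·-3.0000 - (-2)·2.0000) / (12) = 0.0000
  q = (3 - (-4)·3.0000 - (-1)·-3.0000 - (-1)·2.0000) / (8) = 1.7500
  r = (-6 - (2)·3.0000 - (-2)·1.0000 - (-3)·2.0000) / (9) = -0.4444
  s = (2 - (-2)·3.0000 - (-4)·1.0000 - (-2)·-3.0000) / (-12) = -0.5000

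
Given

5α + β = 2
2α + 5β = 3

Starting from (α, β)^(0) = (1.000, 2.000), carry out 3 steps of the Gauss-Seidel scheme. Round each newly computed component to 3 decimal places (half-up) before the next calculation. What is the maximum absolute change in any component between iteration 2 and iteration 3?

0.022

Iteration 1:
  α = (2 - (1)·2.000) / (5) = 0.000
  β = (3 - (2)·0.000) / (5) = 0.600
Iteration 2:
  α = (2 - (1)·0.600) / (5) = 0.280
  β = (3 - (2)·0.280) / (5) = 0.488
Iteration 3:
  α = (2 - (1)·0.488) / (5) = 0.302
  β = (3 - (2)·0.302) / (5) = 0.479
Change: (0.022, -0.009) → max |·| = 0.022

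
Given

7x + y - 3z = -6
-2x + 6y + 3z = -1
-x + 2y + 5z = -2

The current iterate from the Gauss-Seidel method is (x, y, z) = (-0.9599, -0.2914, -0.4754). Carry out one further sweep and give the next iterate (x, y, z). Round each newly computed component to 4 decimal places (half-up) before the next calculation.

(-1.0193, -0.2687, -0.4964)

One sweep:
  x = (-6 - (1)·-0.2914 - (-3)·-0.4754) / (7) = -1.0193
  y = (-1 - (-2)·-1.0193 - (3)·-0.4754) / (6) = -0.2687
  z = (-2 - (-1)·-1.0193 - (2)·-0.2687) / (5) = -0.4964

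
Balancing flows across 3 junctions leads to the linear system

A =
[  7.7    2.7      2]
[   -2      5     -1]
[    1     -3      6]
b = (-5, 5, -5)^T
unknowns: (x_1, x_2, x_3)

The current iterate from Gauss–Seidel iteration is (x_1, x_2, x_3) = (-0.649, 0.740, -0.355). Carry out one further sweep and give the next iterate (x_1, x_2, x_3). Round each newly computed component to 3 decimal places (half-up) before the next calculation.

One sweep:
  x_1 = (-5 - (2.7)·0.740 - (2)·-0.355) / (7.7) = -0.817
  x_2 = (5 - (-2)·-0.817 - (-1)·-0.355) / (5) = 0.602
  x_3 = (-5 - (1)·-0.817 - (-3)·0.602) / (6) = -0.396

(-0.817, 0.602, -0.396)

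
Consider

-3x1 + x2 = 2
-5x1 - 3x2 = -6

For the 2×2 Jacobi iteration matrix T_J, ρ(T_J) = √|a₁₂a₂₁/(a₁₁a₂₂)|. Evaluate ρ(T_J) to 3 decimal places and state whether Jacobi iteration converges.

a₁₂a₂₁/(a₁₁a₂₂) = (1)·(-5) / ((-3)·(-3)) = -0.555556
ρ = √|-0.555556| = √0.555556 = 0.745
ρ < 1, so Jacobi converges

0.745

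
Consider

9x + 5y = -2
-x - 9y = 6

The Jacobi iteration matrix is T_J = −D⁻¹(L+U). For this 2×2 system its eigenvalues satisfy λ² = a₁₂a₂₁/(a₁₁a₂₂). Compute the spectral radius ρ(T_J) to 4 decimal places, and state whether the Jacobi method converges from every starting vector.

a₁₂a₂₁/(a₁₁a₂₂) = (5)·(-1) / ((9)·(-9)) = 0.061728
ρ = √|0.061728| = √0.061728 = 0.2485
ρ < 1, so Jacobi converges

0.2485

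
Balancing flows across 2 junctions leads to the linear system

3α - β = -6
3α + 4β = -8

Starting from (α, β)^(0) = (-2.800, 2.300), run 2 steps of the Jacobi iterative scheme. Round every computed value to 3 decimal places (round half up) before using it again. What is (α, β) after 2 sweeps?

(-1.967, -1.075)

Iteration 1:
  α = (-6 - (-1)·2.300) / (3) = -1.233
  β = (-8 - (3)·-2.800) / (4) = 0.100
Iteration 2:
  α = (-6 - (-1)·0.100) / (3) = -1.967
  β = (-8 - (3)·-1.233) / (4) = -1.075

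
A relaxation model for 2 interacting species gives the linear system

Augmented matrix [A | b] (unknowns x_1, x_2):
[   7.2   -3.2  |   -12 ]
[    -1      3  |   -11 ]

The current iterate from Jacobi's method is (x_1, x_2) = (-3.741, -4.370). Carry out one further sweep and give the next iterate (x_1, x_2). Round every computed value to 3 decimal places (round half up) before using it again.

(-3.609, -4.914)

One sweep:
  x_1 = (-12 - (-3.2)·-4.370) / (7.2) = -3.609
  x_2 = (-11 - (-1)·-3.741) / (3) = -4.914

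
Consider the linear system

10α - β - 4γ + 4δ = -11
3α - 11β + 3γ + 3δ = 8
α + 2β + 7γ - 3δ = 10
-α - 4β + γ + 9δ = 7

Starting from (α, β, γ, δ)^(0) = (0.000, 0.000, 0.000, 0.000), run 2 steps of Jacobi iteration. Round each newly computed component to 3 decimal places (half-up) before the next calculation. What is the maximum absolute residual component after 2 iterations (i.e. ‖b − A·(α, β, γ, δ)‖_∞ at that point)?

Iteration 1:
  α = (-11 - (-1)·0.000 - (-4)·0.000 - (4)·0.000) / (10) = -1.100
  β = (8 - (3)·0.000 - (3)·0.000 - (3)·0.000) / (-11) = -0.727
  γ = (10 - (1)·0.000 - (2)·0.000 - (-3)·0.000) / (7) = 1.429
  δ = (7 - (-1)·0.000 - (-4)·0.000 - (1)·0.000) / (9) = 0.778
Iteration 2:
  α = (-11 - (-1)·-0.727 - (-4)·1.429 - (4)·0.778) / (10) = -0.912
  β = (8 - (3)·-1.100 - (3)·1.429 - (3)·0.778) / (-11) = -0.425
  γ = (10 - (1)·-1.100 - (2)·-0.727 - (-3)·0.778) / (7) = 2.127
  δ = (7 - (-1)·-1.100 - (-4)·-0.727 - (1)·1.429) / (9) = 0.174
Residual b − A·x = (5.507, -0.842, -2.605, 0.695); ∞-norm = 5.507

5.507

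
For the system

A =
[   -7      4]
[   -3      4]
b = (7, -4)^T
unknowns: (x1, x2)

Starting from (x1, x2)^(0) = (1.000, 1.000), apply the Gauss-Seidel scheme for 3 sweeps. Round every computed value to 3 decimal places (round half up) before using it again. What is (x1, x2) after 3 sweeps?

Iteration 1:
  x1 = (7 - (4)·1.000) / (-7) = -0.429
  x2 = (-4 - (-3)·-0.429) / (4) = -1.322
Iteration 2:
  x1 = (7 - (4)·-1.322) / (-7) = -1.755
  x2 = (-4 - (-3)·-1.755) / (4) = -2.316
Iteration 3:
  x1 = (7 - (4)·-2.316) / (-7) = -2.323
  x2 = (-4 - (-3)·-2.323) / (4) = -2.742

(-2.323, -2.742)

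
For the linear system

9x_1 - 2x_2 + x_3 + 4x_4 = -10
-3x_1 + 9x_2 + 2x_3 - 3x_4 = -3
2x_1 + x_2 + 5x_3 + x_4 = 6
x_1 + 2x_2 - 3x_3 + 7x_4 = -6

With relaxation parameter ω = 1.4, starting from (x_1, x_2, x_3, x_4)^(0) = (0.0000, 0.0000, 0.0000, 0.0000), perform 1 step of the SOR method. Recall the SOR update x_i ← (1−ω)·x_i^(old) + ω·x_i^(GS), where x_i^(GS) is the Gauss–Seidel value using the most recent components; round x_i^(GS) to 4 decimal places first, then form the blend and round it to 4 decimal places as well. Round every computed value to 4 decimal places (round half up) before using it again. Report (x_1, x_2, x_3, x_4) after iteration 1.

(-1.5555, -1.1925, 2.8850, 1.3191)

Iteration 1:
  x_1: GS value = (-10 - (-2)·0.0000 - (1)·0.0000 - (4)·0.0000) / (9) = -1.1111;  x_1 ← (1−ω)·0.0000 + ω·-1.1111 = -1.5555
  x_2: GS value = (-3 - (-3)·-1.5555 - (2)·0.0000 - (-3)·0.0000) / (9) = -0.8518;  x_2 ← (1−ω)·0.0000 + ω·-0.8518 = -1.1925
  x_3: GS value = (6 - (2)·-1.5555 - (1)·-1.1925 - (1)·0.0000) / (5) = 2.0607;  x_3 ← (1−ω)·0.0000 + ω·2.0607 = 2.8850
  x_4: GS value = (-6 - (1)·-1.5555 - (2)·-1.1925 - (-3)·2.8850) / (7) = 0.9422;  x_4 ← (1−ω)·0.0000 + ω·0.9422 = 1.3191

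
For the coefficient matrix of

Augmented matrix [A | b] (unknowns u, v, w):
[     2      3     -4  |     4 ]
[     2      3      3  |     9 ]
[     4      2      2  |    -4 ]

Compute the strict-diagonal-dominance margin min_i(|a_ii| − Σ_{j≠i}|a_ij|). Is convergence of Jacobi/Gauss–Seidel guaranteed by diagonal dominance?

row 1: |2| − (3+4) = -5
row 2: |3| − (2+3) = -2
row 3: |2| − (4+2) = -4
minimum over rows = -5 → not strictly diagonally dominant

-5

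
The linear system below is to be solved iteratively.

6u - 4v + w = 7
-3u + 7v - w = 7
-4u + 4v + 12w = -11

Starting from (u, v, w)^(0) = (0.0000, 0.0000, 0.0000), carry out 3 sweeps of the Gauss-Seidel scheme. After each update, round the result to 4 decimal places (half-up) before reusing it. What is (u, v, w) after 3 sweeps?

(2.5294, 1.9761, -0.7322)

Iteration 1:
  u = (7 - (-4)·0.0000 - (1)·0.0000) / (6) = 1.1667
  v = (7 - (-3)·1.1667 - (-1)·0.0000) / (7) = 1.5000
  w = (-11 - (-4)·1.1667 - (4)·1.5000) / (12) = -1.0278
Iteration 2:
  u = (7 - (-4)·1.5000 - (1)·-1.0278) / (6) = 2.3380
  v = (7 - (-3)·2.3380 - (-1)·-1.0278) / (7) = 1.8552
  w = (-11 - (-4)·2.3380 - (4)·1.8552) / (12) = -0.7557
Iteration 3:
  u = (7 - (-4)·1.8552 - (1)·-0.7557) / (6) = 2.5294
  v = (7 - (-3)·2.5294 - (-1)·-0.7557) / (7) = 1.9761
  w = (-11 - (-4)·2.5294 - (4)·1.9761) / (12) = -0.7322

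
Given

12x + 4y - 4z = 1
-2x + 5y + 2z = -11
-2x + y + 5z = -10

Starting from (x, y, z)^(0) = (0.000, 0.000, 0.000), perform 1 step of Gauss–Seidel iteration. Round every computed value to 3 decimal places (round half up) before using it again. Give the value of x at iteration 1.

Iteration 1:
  x = (1 - (4)·0.000 - (-4)·0.000) / (12) = 0.083
  y = (-11 - (-2)·0.083 - (2)·0.000) / (5) = -2.167
  z = (-10 - (-2)·0.083 - (1)·-2.167) / (5) = -1.533

0.083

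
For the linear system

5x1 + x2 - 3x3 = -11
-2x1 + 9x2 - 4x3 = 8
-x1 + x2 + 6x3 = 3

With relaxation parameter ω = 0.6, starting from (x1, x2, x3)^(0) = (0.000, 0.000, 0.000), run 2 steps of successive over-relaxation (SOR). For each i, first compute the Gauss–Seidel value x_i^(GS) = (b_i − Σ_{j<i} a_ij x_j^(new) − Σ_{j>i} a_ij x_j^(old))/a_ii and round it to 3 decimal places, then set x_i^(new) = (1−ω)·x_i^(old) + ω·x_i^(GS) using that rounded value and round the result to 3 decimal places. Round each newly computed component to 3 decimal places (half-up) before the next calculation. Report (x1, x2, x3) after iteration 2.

Iteration 1:
  x1: GS value = (-11 - (1)·0.000 - (-3)·0.000) / (5) = -2.200;  x1 ← (1−ω)·0.000 + ω·-2.200 = -1.320
  x2: GS value = (8 - (-2)·-1.320 - (-4)·0.000) / (9) = 0.596;  x2 ← (1−ω)·0.000 + ω·0.596 = 0.358
  x3: GS value = (3 - (-1)·-1.320 - (1)·0.358) / (6) = 0.220;  x3 ← (1−ω)·0.000 + ω·0.220 = 0.132
Iteration 2:
  x1: GS value = (-11 - (1)·0.358 - (-3)·0.132) / (5) = -2.192;  x1 ← (1−ω)·-1.320 + ω·-2.192 = -1.843
  x2: GS value = (8 - (-2)·-1.843 - (-4)·0.132) / (9) = 0.538;  x2 ← (1−ω)·0.358 + ω·0.538 = 0.466
  x3: GS value = (3 - (-1)·-1.843 - (1)·0.466) / (6) = 0.115;  x3 ← (1−ω)·0.132 + ω·0.115 = 0.122

(-1.843, 0.466, 0.122)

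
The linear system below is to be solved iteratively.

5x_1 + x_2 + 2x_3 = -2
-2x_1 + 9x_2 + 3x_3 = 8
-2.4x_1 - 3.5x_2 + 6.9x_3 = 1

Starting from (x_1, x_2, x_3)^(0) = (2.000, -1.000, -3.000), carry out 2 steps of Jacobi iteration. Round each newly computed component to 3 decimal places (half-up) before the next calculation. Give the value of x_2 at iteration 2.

1.000

Iteration 1:
  x_1 = (-2 - (1)·-1.000 - (2)·-3.000) / (5) = 1.000
  x_2 = (8 - (-2)·2.000 - (3)·-3.000) / (9) = 2.333
  x_3 = (1 - (-2.4)·2.000 - (-3.5)·-1.000) / (6.9) = 0.333
Iteration 2:
  x_1 = (-2 - (1)·2.333 - (2)·0.333) / (5) = -1.000
  x_2 = (8 - (-2)·1.000 - (3)·0.333) / (9) = 1.000
  x_3 = (1 - (-2.4)·1.000 - (-3.5)·2.333) / (6.9) = 1.676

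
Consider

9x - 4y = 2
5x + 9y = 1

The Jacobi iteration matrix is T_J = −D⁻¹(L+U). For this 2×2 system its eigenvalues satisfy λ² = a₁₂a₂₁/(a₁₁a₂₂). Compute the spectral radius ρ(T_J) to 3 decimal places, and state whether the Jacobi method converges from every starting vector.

a₁₂a₂₁/(a₁₁a₂₂) = (-4)·(5) / ((9)·(9)) = -0.246914
ρ = √|-0.246914| = √0.246914 = 0.497
ρ < 1, so Jacobi converges

0.497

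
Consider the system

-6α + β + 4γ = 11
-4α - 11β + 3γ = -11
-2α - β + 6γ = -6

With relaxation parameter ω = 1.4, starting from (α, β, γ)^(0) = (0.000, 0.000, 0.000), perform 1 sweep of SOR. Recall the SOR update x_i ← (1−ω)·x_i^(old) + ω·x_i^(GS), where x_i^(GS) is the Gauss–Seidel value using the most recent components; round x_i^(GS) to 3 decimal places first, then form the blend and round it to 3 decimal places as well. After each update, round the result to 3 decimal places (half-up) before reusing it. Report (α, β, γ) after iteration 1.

Iteration 1:
  α: GS value = (11 - (1)·0.000 - (4)·0.000) / (-6) = -1.833;  α ← (1−ω)·0.000 + ω·-1.833 = -2.566
  β: GS value = (-11 - (-4)·-2.566 - (3)·0.000) / (-11) = 1.933;  β ← (1−ω)·0.000 + ω·1.933 = 2.706
  γ: GS value = (-6 - (-2)·-2.566 - (-1)·2.706) / (6) = -1.404;  γ ← (1−ω)·0.000 + ω·-1.404 = -1.966

(-2.566, 2.706, -1.966)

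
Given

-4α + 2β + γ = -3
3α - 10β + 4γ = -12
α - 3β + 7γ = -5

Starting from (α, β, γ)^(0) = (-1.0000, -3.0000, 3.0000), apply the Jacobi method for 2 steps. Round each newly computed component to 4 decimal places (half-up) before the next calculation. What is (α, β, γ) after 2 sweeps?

Iteration 1:
  α = (-3 - (2)·-3.0000 - (1)·3.0000) / (-4) = 0.0000
  β = (-12 - (3)·-1.0000 - (4)·3.0000) / (-10) = 2.1000
  γ = (-5 - (1)·-1.0000 - (-3)·-3.0000) / (7) = -1.8571
Iteration 2:
  α = (-3 - (2)·2.1000 - (1)·-1.8571) / (-4) = 1.3357
  β = (-12 - (3)·0.0000 - (4)·-1.8571) / (-10) = 0.4572
  γ = (-5 - (1)·0.0000 - (-3)·2.1000) / (7) = 0.1857

(1.3357, 0.4572, 0.1857)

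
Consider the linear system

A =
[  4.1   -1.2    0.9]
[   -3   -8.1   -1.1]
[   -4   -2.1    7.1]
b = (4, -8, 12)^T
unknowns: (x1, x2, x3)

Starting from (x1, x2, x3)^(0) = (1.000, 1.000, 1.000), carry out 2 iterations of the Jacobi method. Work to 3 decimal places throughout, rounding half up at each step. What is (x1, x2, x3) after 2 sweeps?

(0.557, 0.253, 2.423)

Iteration 1:
  x1 = (4 - (-1.2)·1.000 - (0.9)·1.000) / (4.1) = 1.049
  x2 = (-8 - (-3)·1.000 - (-1.1)·1.000) / (-8.1) = 0.481
  x3 = (12 - (-4)·1.000 - (-2.1)·1.000) / (7.1) = 2.549
Iteration 2:
  x1 = (4 - (-1.2)·0.481 - (0.9)·2.549) / (4.1) = 0.557
  x2 = (-8 - (-3)·1.049 - (-1.1)·2.549) / (-8.1) = 0.253
  x3 = (12 - (-4)·1.049 - (-2.1)·0.481) / (7.1) = 2.423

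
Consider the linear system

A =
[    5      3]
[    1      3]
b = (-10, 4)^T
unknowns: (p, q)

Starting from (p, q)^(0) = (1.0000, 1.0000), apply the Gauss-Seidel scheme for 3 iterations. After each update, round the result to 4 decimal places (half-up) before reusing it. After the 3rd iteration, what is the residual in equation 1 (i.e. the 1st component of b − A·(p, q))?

Iteration 1:
  p = (-10 - (3)·1.0000) / (5) = -2.6000
  q = (4 - (1)·-2.6000) / (3) = 2.2000
Iteration 2:
  p = (-10 - (3)·2.2000) / (5) = -3.3200
  q = (4 - (1)·-3.3200) / (3) = 2.4400
Iteration 3:
  p = (-10 - (3)·2.4400) / (5) = -3.4640
  q = (4 - (1)·-3.4640) / (3) = 2.4880
Residual b − A·x = (-0.1440, 0.0000)

-0.1440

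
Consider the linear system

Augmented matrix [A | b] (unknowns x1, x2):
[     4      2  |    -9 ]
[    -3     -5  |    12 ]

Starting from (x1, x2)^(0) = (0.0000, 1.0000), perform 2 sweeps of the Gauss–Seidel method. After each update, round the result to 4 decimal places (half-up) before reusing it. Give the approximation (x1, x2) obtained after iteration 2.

(-1.8750, -1.2750)

Iteration 1:
  x1 = (-9 - (2)·1.0000) / (4) = -2.7500
  x2 = (12 - (-3)·-2.7500) / (-5) = -0.7500
Iteration 2:
  x1 = (-9 - (2)·-0.7500) / (4) = -1.8750
  x2 = (12 - (-3)·-1.8750) / (-5) = -1.2750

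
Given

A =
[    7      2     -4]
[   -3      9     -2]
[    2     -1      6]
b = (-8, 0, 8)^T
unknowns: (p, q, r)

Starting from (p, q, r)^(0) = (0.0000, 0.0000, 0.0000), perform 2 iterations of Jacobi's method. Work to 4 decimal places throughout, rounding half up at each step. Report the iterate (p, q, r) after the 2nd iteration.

Iteration 1:
  p = (-8 - (2)·0.0000 - (-4)·0.0000) / (7) = -1.1429
  q = (0 - (-3)·0.0000 - (-2)·0.0000) / (9) = 0.0000
  r = (8 - (2)·0.0000 - (-1)·0.0000) / (6) = 1.3333
Iteration 2:
  p = (-8 - (2)·0.0000 - (-4)·1.3333) / (7) = -0.3810
  q = (0 - (-3)·-1.1429 - (-2)·1.3333) / (9) = -0.0847
  r = (8 - (2)·-1.1429 - (-1)·0.0000) / (6) = 1.7143

(-0.3810, -0.0847, 1.7143)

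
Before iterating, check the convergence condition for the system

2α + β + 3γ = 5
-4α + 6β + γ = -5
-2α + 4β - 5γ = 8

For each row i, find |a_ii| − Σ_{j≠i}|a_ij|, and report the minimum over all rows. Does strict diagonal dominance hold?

row 1: |2| − (1+3) = -2
row 2: |6| − (4+1) = 1
row 3: |-5| − (2+4) = -1
minimum over rows = -2 → not strictly diagonally dominant

-2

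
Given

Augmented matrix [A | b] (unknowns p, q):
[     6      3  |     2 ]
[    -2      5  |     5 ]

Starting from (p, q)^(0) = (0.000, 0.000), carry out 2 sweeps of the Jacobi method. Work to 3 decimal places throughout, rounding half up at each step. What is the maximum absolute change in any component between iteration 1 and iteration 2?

Iteration 1:
  p = (2 - (3)·0.000) / (6) = 0.333
  q = (5 - (-2)·0.000) / (5) = 1.000
Iteration 2:
  p = (2 - (3)·1.000) / (6) = -0.167
  q = (5 - (-2)·0.333) / (5) = 1.133
Change: (-0.500, 0.133) → max |·| = 0.500

0.500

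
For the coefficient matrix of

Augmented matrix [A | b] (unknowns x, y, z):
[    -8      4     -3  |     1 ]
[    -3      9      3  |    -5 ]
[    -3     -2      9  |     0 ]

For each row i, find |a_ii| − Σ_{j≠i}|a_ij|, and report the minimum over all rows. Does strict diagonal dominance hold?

row 1: |-8| − (4+3) = 1
row 2: |9| − (3+3) = 3
row 3: |9| − (3+2) = 4
minimum over rows = 1 → strictly diagonally dominant (convergence guaranteed)

1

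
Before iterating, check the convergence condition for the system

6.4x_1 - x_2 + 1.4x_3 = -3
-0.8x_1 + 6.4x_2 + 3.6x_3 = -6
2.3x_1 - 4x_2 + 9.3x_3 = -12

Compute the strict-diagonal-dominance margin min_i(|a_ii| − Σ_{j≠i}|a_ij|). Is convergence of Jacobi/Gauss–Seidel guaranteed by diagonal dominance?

2

row 1: |6.4| − (1+1.4) = 4
row 2: |6.4| − (0.8+3.6) = 2
row 3: |9.3| − (2.3+4) = 3
minimum over rows = 2 → strictly diagonally dominant (convergence guaranteed)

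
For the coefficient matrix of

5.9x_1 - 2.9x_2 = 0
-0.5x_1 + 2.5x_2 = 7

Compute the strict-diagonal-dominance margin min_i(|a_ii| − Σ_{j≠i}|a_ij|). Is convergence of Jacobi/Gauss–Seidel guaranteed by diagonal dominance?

row 1: |5.9| − (2.9) = 3
row 2: |2.5| − (0.5) = 2
minimum over rows = 2 → strictly diagonally dominant (convergence guaranteed)

2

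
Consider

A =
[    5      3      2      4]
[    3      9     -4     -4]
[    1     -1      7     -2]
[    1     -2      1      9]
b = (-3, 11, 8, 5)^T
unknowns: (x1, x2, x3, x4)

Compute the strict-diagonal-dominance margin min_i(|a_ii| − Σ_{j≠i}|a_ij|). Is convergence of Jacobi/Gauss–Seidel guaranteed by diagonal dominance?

-4

row 1: |5| − (3+2+4) = -4
row 2: |9| − (3+4+4) = -2
row 3: |7| − (1+1+2) = 3
row 4: |9| − (1+2+1) = 5
minimum over rows = -4 → not strictly diagonally dominant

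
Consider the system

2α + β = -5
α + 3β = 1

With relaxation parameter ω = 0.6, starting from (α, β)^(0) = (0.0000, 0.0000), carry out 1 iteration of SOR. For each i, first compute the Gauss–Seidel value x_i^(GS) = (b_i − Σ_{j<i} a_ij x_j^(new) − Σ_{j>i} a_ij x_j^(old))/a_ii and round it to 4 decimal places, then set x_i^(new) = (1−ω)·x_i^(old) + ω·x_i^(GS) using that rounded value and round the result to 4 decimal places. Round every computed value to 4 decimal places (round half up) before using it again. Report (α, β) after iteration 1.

(-1.5000, 0.5000)

Iteration 1:
  α: GS value = (-5 - (1)·0.0000) / (2) = -2.5000;  α ← (1−ω)·0.0000 + ω·-2.5000 = -1.5000
  β: GS value = (1 - (1)·-1.5000) / (3) = 0.8333;  β ← (1−ω)·0.0000 + ω·0.8333 = 0.5000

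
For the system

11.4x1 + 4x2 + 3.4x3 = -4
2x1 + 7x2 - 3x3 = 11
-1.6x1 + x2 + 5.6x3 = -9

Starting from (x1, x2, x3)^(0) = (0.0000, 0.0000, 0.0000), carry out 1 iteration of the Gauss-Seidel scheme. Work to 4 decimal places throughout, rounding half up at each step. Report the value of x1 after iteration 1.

Iteration 1:
  x1 = (-4 - (4)·0.0000 - (3.4)·0.0000) / (11.4) = -0.3509
  x2 = (11 - (2)·-0.3509 - (-3)·0.0000) / (7) = 1.6717
  x3 = (-9 - (-1.6)·-0.3509 - (1)·1.6717) / (5.6) = -2.0059

-0.3509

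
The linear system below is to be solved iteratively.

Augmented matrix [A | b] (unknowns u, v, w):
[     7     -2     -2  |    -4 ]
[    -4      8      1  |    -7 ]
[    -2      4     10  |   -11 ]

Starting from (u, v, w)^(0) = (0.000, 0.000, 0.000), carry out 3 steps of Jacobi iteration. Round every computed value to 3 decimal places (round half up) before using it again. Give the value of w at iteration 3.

-0.918

Iteration 1:
  u = (-4 - (-2)·0.000 - (-2)·0.000) / (7) = -0.571
  v = (-7 - (-4)·0.000 - (1)·0.000) / (8) = -0.875
  w = (-11 - (-2)·0.000 - (4)·0.000) / (10) = -1.100
Iteration 2:
  u = (-4 - (-2)·-0.875 - (-2)·-1.100) / (7) = -1.136
  v = (-7 - (-4)·-0.571 - (1)·-1.100) / (8) = -1.023
  w = (-11 - (-2)·-0.571 - (4)·-0.875) / (10) = -0.864
Iteration 3:
  u = (-4 - (-2)·-1.023 - (-2)·-0.864) / (7) = -1.111
  v = (-7 - (-4)·-1.136 - (1)·-0.864) / (8) = -1.335
  w = (-11 - (-2)·-1.136 - (4)·-1.023) / (10) = -0.918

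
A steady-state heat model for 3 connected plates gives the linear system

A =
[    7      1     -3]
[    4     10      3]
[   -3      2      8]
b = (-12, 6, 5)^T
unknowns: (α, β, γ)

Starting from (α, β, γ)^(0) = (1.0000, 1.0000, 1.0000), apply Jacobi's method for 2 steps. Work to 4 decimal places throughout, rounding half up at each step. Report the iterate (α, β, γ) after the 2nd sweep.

Iteration 1:
  α = (-12 - (1)·1.0000 - (-3)·1.0000) / (7) = -1.4286
  β = (6 - (4)·1.0000 - (3)·1.0000) / (10) = -0.1000
  γ = (5 - (-3)·1.0000 - (2)·1.0000) / (8) = 0.7500
Iteration 2:
  α = (-12 - (1)·-0.1000 - (-3)·0.7500) / (7) = -1.3786
  β = (6 - (4)·-1.4286 - (3)·0.7500) / (10) = 0.9464
  γ = (5 - (-3)·-1.4286 - (2)·-0.1000) / (8) = 0.1143

(-1.3786, 0.9464, 0.1143)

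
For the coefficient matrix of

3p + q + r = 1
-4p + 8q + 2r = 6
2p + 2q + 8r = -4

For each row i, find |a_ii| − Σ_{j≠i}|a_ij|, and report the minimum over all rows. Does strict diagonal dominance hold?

row 1: |3| − (1+1) = 1
row 2: |8| − (4+2) = 2
row 3: |8| − (2+2) = 4
minimum over rows = 1 → strictly diagonally dominant (convergence guaranteed)

1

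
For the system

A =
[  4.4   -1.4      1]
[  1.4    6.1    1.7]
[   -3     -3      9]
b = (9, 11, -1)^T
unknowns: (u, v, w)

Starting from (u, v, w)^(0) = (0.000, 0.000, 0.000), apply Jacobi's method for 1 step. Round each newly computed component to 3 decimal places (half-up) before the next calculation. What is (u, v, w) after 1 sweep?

Iteration 1:
  u = (9 - (-1.4)·0.000 - (1)·0.000) / (4.4) = 2.045
  v = (11 - (1.4)·0.000 - (1.7)·0.000) / (6.1) = 1.803
  w = (-1 - (-3)·0.000 - (-3)·0.000) / (9) = -0.111

(2.045, 1.803, -0.111)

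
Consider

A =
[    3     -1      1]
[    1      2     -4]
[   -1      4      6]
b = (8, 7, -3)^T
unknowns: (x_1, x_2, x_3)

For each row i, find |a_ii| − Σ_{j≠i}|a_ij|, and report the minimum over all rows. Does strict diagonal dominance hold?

-3

row 1: |3| − (1+1) = 1
row 2: |2| − (1+4) = -3
row 3: |6| − (1+4) = 1
minimum over rows = -3 → not strictly diagonally dominant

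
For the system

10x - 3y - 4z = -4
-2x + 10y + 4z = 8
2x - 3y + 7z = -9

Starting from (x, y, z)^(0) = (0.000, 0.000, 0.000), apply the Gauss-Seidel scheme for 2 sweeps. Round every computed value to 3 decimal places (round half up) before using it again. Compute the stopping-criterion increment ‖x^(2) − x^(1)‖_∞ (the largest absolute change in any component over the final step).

0.319

Iteration 1:
  x = (-4 - (-3)·0.000 - (-4)·0.000) / (10) = -0.400
  y = (8 - (-2)·-0.400 - (4)·0.000) / (10) = 0.720
  z = (-9 - (2)·-0.400 - (-3)·0.720) / (7) = -0.863
Iteration 2:
  x = (-4 - (-3)·0.720 - (-4)·-0.863) / (10) = -0.529
  y = (8 - (-2)·-0.529 - (4)·-0.863) / (10) = 1.039
  z = (-9 - (2)·-0.529 - (-3)·1.039) / (7) = -0.689
Change: (-0.129, 0.319, 0.174) → max |·| = 0.319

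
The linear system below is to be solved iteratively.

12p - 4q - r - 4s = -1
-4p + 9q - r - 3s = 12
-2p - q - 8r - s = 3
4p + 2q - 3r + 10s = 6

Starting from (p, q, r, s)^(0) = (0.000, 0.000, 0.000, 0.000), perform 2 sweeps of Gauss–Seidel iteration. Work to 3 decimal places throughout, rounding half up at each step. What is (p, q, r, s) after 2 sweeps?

Iteration 1:
  p = (-1 - (-4)·0.000 - (-1)·0.000 - (-4)·0.000) / (12) = -0.083
  q = (12 - (-4)·-0.083 - (-1)·0.000 - (-3)·0.000) / (9) = 1.296
  r = (3 - (-2)·-0.083 - (-1)·1.296 - (-1)·0.000) / (-8) = -0.516
  s = (6 - (4)·-0.083 - (2)·1.296 - (-3)·-0.516) / (10) = 0.219
Iteration 2:
  p = (-1 - (-4)·1.296 - (-1)·-0.516 - (-4)·0.219) / (12) = 0.379
  q = (12 - (-4)·0.379 - (-1)·-0.516 - (-3)·0.219) / (9) = 1.517
  r = (3 - (-2)·0.379 - (-1)·1.517 - (-1)·0.219) / (-8) = -0.687
  s = (6 - (4)·0.379 - (2)·1.517 - (-3)·-0.687) / (10) = -0.061

(0.379, 1.517, -0.687, -0.061)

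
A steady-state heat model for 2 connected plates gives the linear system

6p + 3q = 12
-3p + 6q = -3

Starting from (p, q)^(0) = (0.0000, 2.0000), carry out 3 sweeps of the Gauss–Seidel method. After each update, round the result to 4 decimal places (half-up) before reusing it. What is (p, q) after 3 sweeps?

Iteration 1:
  p = (12 - (3)·2.0000) / (6) = 1.0000
  q = (-3 - (-3)·1.0000) / (6) = 0.0000
Iteration 2:
  p = (12 - (3)·0.0000) / (6) = 2.0000
  q = (-3 - (-3)·2.0000) / (6) = 0.5000
Iteration 3:
  p = (12 - (3)·0.5000) / (6) = 1.7500
  q = (-3 - (-3)·1.7500) / (6) = 0.3750

(1.7500, 0.3750)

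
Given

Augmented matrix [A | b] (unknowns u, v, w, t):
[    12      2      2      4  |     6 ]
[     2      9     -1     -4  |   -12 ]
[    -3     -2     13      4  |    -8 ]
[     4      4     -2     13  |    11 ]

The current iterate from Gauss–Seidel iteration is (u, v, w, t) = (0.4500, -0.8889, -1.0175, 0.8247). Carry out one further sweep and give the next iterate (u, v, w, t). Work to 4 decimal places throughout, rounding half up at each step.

One sweep:
  u = (6 - (2)·-0.8889 - (2)·-1.0175 - (4)·0.8247) / (12) = 0.5428
  v = (-12 - (2)·0.5428 - (-1)·-1.0175 - (-4)·0.8247) / (9) = -1.2005
  w = (-8 - (-3)·0.5428 - (-2)·-1.2005 - (4)·0.8247) / (13) = -0.9286
  t = (11 - (4)·0.5428 - (4)·-1.2005 - (-2)·-0.9286) / (13) = 0.9057

(0.5428, -1.2005, -0.9286, 0.9057)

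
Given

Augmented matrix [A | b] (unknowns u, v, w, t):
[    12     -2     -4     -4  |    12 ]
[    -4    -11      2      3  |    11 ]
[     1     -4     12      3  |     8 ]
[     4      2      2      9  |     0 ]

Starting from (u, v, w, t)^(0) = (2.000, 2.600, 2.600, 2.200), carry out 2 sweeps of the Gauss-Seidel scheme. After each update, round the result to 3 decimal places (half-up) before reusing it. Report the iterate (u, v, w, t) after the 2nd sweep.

Iteration 1:
  u = (12 - (-2)·2.600 - (-4)·2.600 - (-4)·2.200) / (12) = 3.033
  v = (11 - (-4)·3.033 - (2)·2.600 - (3)·2.200) / (-11) = -1.030
  w = (8 - (1)·3.033 - (-4)·-1.030 - (3)·2.200) / (12) = -0.479
  t = (0 - (4)·3.033 - (2)·-1.030 - (2)·-0.479) / (9) = -1.013
Iteration 2:
  u = (12 - (-2)·-1.030 - (-4)·-0.479 - (-4)·-1.013) / (12) = 0.331
  v = (11 - (-4)·0.331 - (2)·-0.479 - (3)·-1.013) / (-11) = -1.484
  w = (8 - (1)·0.331 - (-4)·-1.484 - (3)·-1.013) / (12) = 0.398
  t = (0 - (4)·0.331 - (2)·-1.484 - (2)·0.398) / (9) = 0.094

(0.331, -1.484, 0.398, 0.094)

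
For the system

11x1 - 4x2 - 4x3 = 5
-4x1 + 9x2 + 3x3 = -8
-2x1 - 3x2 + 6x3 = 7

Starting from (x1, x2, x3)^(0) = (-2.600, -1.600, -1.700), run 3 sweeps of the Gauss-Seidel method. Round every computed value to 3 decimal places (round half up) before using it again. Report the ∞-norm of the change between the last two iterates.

0.086

Iteration 1:
  x1 = (5 - (-4)·-1.600 - (-4)·-1.700) / (11) = -0.745
  x2 = (-8 - (-4)·-0.745 - (3)·-1.700) / (9) = -0.653
  x3 = (7 - (-2)·-0.745 - (-3)·-0.653) / (6) = 0.592
Iteration 2:
  x1 = (5 - (-4)·-0.653 - (-4)·0.592) / (11) = 0.432
  x2 = (-8 - (-4)·0.432 - (3)·0.592) / (9) = -0.894
  x3 = (7 - (-2)·0.432 - (-3)·-0.894) / (6) = 0.864
Iteration 3:
  x1 = (5 - (-4)·-0.894 - (-4)·0.864) / (11) = 0.444
  x2 = (-8 - (-4)·0.444 - (3)·0.864) / (9) = -0.980
  x3 = (7 - (-2)·0.444 - (-3)·-0.980) / (6) = 0.825
Change: (0.012, -0.086, -0.039) → max |·| = 0.086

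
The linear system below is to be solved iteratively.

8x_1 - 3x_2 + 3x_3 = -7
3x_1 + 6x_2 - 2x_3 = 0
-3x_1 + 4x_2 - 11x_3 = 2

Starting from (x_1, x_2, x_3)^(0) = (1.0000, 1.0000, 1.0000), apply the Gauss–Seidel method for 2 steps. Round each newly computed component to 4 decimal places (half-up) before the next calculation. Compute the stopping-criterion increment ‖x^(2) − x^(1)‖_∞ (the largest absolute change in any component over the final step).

0.3022

Iteration 1:
  x_1 = (-7 - (-3)·1.0000 - (3)·1.0000) / (8) = -0.8750
  x_2 = (0 - (3)·-0.8750 - (-2)·1.0000) / (6) = 0.7708
  x_3 = (2 - (-3)·-0.8750 - (4)·0.7708) / (-11) = 0.3371
Iteration 2:
  x_1 = (-7 - (-3)·0.7708 - (3)·0.3371) / (8) = -0.7124
  x_2 = (0 - (3)·-0.7124 - (-2)·0.3371) / (6) = 0.4686
  x_3 = (2 - (-3)·-0.7124 - (4)·0.4686) / (-11) = 0.1829
Change: (0.1626, -0.3022, -0.1542) → max |·| = 0.3022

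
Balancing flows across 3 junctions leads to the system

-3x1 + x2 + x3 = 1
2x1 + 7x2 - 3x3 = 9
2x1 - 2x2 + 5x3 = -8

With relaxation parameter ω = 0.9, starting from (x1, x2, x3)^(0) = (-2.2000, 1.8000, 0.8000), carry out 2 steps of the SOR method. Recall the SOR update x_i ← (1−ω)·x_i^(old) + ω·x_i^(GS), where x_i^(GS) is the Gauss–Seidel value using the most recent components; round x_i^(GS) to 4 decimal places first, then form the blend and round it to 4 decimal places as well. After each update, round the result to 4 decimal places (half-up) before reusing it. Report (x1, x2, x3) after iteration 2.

Iteration 1:
  x1: GS value = (1 - (1)·1.8000 - (1)·0.8000) / (-3) = 0.5333;  x1 ← (1−ω)·-2.2000 + ω·0.5333 = 0.2600
  x2: GS value = (9 - (2)·0.2600 - (-3)·0.8000) / (7) = 1.5543;  x2 ← (1−ω)·1.8000 + ω·1.5543 = 1.5789
  x3: GS value = (-8 - (2)·0.2600 - (-2)·1.5789) / (5) = -1.0724;  x3 ← (1−ω)·0.8000 + ω·-1.0724 = -0.8852
Iteration 2:
  x1: GS value = (1 - (1)·1.5789 - (1)·-0.8852) / (-3) = -0.1021;  x1 ← (1−ω)·0.2600 + ω·-0.1021 = -0.0659
  x2: GS value = (9 - (2)·-0.0659 - (-3)·-0.8852) / (7) = 0.9252;  x2 ← (1−ω)·1.5789 + ω·0.9252 = 0.9906
  x3: GS value = (-8 - (2)·-0.0659 - (-2)·0.9906) / (5) = -1.1774;  x3 ← (1−ω)·-0.8852 + ω·-1.1774 = -1.1482

(-0.0659, 0.9906, -1.1482)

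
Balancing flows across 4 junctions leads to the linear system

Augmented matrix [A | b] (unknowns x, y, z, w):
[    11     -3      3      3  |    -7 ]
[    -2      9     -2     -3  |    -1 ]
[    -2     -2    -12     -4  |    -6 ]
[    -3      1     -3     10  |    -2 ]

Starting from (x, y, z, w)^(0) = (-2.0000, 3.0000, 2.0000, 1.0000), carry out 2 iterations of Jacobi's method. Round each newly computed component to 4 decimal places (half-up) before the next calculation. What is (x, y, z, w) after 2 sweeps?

(-0.4394, -0.4192, 0.7357, -0.4131)

Iteration 1:
  x = (-7 - (-3)·3.0000 - (3)·2.0000 - (3)·1.0000) / (11) = -0.6364
  y = (-1 - (-2)·-2.0000 - (-2)·2.0000 - (-3)·1.0000) / (9) = 0.2222
  z = (-6 - (-2)·-2.0000 - (-2)·3.0000 - (-4)·1.0000) / (-12) = 0.0000
  w = (-2 - (-3)·-2.0000 - (1)·3.0000 - (-3)·2.0000) / (10) = -0.5000
Iteration 2:
  x = (-7 - (-3)·0.2222 - (3)·0.0000 - (3)·-0.5000) / (11) = -0.4394
  y = (-1 - (-2)·-0.6364 - (-2)·0.0000 - (-3)·-0.5000) / (9) = -0.4192
  z = (-6 - (-2)·-0.6364 - (-2)·0.2222 - (-4)·-0.5000) / (-12) = 0.7357
  w = (-2 - (-3)·-0.6364 - (1)·0.2222 - (-3)·0.0000) / (10) = -0.4131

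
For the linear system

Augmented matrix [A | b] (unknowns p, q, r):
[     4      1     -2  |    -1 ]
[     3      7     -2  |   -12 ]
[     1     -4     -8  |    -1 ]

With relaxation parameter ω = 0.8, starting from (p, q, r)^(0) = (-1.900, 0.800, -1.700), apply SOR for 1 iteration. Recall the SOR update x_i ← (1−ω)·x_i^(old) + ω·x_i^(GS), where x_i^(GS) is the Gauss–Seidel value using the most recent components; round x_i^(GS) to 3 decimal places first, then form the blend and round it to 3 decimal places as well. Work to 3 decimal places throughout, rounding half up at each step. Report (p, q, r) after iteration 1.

(-1.420, -1.113, 0.063)

Iteration 1:
  p: GS value = (-1 - (1)·0.800 - (-2)·-1.700) / (4) = -1.300;  p ← (1−ω)·-1.900 + ω·-1.300 = -1.420
  q: GS value = (-12 - (3)·-1.420 - (-2)·-1.700) / (7) = -1.591;  q ← (1−ω)·0.800 + ω·-1.591 = -1.113
  r: GS value = (-1 - (1)·-1.420 - (-4)·-1.113) / (-8) = 0.504;  r ← (1−ω)·-1.700 + ω·0.504 = 0.063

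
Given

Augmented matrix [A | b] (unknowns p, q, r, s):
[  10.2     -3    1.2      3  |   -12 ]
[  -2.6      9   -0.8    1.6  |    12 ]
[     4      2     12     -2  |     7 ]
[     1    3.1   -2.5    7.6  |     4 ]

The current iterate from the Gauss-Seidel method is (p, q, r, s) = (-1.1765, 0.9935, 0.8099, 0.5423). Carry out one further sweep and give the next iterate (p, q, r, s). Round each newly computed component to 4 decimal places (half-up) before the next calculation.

One sweep:
  p = (-12 - (-3)·0.9935 - (1.2)·0.8099 - (3)·0.5423) / (10.2) = -1.1390
  q = (12 - (-2.6)·-1.1390 - (-0.8)·0.8099 - (1.6)·0.5423) / (9) = 0.9799
  r = (7 - (4)·-1.1390 - (2)·0.9799 - (-2)·0.5423) / (12) = 0.8901
  s = (4 - (1)·-1.1390 - (3.1)·0.9799 - (-2.5)·0.8901) / (7.6) = 0.5693

(-1.1390, 0.9799, 0.8901, 0.5693)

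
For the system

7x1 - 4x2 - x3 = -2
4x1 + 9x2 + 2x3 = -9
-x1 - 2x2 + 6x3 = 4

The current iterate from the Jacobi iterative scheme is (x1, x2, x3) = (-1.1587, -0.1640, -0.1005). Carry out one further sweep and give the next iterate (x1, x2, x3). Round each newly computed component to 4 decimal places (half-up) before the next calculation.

One sweep:
  x1 = (-2 - (-4)·-0.1640 - (-1)·-0.1005) / (7) = -0.3938
  x2 = (-9 - (4)·-1.1587 - (2)·-0.1005) / (9) = -0.4627
  x3 = (4 - (-1)·-1.1587 - (-2)·-0.1640) / (6) = 0.4189

(-0.3938, -0.4627, 0.4189)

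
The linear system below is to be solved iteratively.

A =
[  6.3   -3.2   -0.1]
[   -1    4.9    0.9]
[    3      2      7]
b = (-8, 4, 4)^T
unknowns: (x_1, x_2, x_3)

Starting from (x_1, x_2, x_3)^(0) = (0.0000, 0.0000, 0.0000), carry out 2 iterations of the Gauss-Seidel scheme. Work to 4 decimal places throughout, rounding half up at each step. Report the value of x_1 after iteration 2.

Iteration 1:
  x_1 = (-8 - (-3.2)·0.0000 - (-0.1)·0.0000) / (6.3) = -1.2698
  x_2 = (4 - (-1)·-1.2698 - (0.9)·0.0000) / (4.9) = 0.5572
  x_3 = (4 - (3)·-1.2698 - (2)·0.5572) / (7) = 0.9564
Iteration 2:
  x_1 = (-8 - (-3.2)·0.5572 - (-0.1)·0.9564) / (6.3) = -0.9716
  x_2 = (4 - (-1)·-0.9716 - (0.9)·0.9564) / (4.9) = 0.4424
  x_3 = (4 - (3)·-0.9716 - (2)·0.4424) / (7) = 0.8614

-0.9716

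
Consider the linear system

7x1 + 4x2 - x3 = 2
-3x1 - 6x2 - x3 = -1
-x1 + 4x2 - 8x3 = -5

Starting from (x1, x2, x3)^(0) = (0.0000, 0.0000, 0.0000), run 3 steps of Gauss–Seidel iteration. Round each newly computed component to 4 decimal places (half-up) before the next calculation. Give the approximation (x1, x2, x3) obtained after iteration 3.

(0.4249, -0.1331, 0.5053)

Iteration 1:
  x1 = (2 - (4)·0.0000 - (-1)·0.0000) / (7) = 0.2857
  x2 = (-1 - (-3)·0.2857 - (-1)·0.0000) / (-6) = 0.0238
  x3 = (-5 - (-1)·0.2857 - (4)·0.0238) / (-8) = 0.6012
Iteration 2:
  x1 = (2 - (4)·0.0238 - (-1)·0.6012) / (7) = 0.3580
  x2 = (-1 - (-3)·0.3580 - (-1)·0.6012) / (-6) = -0.1125
  x3 = (-5 - (-1)·0.3580 - (4)·-0.1125) / (-8) = 0.5240
Iteration 3:
  x1 = (2 - (4)·-0.1125 - (-1)·0.5240) / (7) = 0.4249
  x2 = (-1 - (-3)·0.4249 - (-1)·0.5240) / (-6) = -0.1331
  x3 = (-5 - (-1)·0.4249 - (4)·-0.1331) / (-8) = 0.5053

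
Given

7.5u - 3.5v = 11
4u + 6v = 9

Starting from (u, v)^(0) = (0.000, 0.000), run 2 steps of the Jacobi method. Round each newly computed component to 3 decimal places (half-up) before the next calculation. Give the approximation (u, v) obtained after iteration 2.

Iteration 1:
  u = (11 - (-3.5)·0.000) / (7.5) = 1.467
  v = (9 - (4)·0.000) / (6) = 1.500
Iteration 2:
  u = (11 - (-3.5)·1.500) / (7.5) = 2.167
  v = (9 - (4)·1.467) / (6) = 0.522

(2.167, 0.522)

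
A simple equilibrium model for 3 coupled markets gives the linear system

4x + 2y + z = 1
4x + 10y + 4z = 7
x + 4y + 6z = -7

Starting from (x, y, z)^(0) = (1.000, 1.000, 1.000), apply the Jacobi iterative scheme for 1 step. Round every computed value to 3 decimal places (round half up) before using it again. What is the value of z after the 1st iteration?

Iteration 1:
  x = (1 - (2)·1.000 - (1)·1.000) / (4) = -0.500
  y = (7 - (4)·1.000 - (4)·1.000) / (10) = -0.100
  z = (-7 - (1)·1.000 - (4)·1.000) / (6) = -2.000

-2.000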